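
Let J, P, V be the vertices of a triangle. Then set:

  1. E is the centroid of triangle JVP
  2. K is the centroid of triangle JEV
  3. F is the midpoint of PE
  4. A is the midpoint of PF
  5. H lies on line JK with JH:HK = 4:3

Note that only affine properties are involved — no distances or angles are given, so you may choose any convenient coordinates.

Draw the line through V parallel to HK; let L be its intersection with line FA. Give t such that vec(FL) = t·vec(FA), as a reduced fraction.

t = -14/3

Assign J = (0, 0), P = (1, 0), V = (0, 1) — the answer is frame-independent, so this choice is without loss of generality.
1. E is the centroid of triangle JVP ⇒ E = (1/3, 1/3)
2. K is the centroid of triangle JEV ⇒ K = (1/9, 4/9)
3. F is the midpoint of PE ⇒ F = (2/3, 1/6)
4. A is the midpoint of PF ⇒ A = (5/6, 1/12)
5. H lies on line JK with JH:HK = 4:3 ⇒ H = (4/63, 16/63)
through V parallel to HK: direction (1/21, 4/21); meets FA at L = (-1/9, 5/9)
L = F + t·(A−F) with t = -14/3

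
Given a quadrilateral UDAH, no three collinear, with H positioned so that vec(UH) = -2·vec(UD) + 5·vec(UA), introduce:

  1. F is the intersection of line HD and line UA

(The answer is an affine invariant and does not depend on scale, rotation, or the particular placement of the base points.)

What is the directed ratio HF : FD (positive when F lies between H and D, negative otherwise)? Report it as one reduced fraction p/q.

HF:FD = 2

Choose coordinates U = (0, 0), D = (1, 0), A = (0, 1), H = (-2, 5).
1. F is the intersection of line HD and line UA ⇒ F = (0, 5/3)
F = H + t·(D−H) with t = 2/3, so HF:FD = t:(1−t) = 2/3:1/3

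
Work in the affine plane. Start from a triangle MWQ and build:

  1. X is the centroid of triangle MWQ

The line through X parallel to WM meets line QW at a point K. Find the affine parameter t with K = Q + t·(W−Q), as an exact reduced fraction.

Choose coordinates M = (0, 0), W = (1, 0), Q = (0, 1).
1. X is the centroid of triangle MWQ ⇒ X = (1/3, 1/3)
through X parallel to WM: direction (-1, 0); meets QW at K = (2/3, 1/3)
K = Q + t·(W−Q) with t = 2/3

t = 2/3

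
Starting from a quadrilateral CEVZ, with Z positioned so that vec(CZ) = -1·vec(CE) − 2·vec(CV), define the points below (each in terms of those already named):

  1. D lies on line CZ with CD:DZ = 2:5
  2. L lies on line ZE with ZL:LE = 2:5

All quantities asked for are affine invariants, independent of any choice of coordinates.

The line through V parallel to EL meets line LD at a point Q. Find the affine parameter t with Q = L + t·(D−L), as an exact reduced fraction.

t = 14/5

Assign C = (0, 0), E = (1, 0), V = (0, 1), Z = (-1, -2) — the answer is frame-independent, so this choice is without loss of generality.
1. D lies on line CZ with CD:DZ = 2:5 ⇒ D = (-2/7, -4/7)
2. L lies on line ZE with ZL:LE = 2:5 ⇒ L = (-3/7, -10/7)
through V parallel to EL: direction (-10/7, -10/7); meets LD at Q = (-1/35, 34/35)
Q = L + t·(D−L) with t = 14/5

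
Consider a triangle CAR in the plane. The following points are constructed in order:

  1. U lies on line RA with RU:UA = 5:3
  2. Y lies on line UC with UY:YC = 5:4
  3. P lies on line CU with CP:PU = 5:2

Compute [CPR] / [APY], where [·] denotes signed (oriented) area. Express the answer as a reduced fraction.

[CPR]:[APY] = 75/17

Choose coordinates C = (0, 0), A = (1, 0), R = (0, 1).
1. U lies on line RA with RU:UA = 5:3 ⇒ U = (5/8, 3/8)
2. Y lies on line UC with UY:YC = 5:4 ⇒ Y = (5/18, 1/6)
3. P lies on line CU with CP:PU = 5:2 ⇒ P = (25/56, 15/56)
2·[CPR] = 25/56, 2·[APY] = 17/168
[CPR]:[APY] = 25/56:17/168 = 75/17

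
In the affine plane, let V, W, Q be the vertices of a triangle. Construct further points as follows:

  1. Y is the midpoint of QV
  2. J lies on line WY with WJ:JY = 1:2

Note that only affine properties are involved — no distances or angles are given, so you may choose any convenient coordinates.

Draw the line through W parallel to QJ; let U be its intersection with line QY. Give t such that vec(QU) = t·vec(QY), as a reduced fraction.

Work in coordinates with V = (0, 0), W = (1, 0), Q = (0, 1).
1. Y is the midpoint of QV ⇒ Y = (0, 1/2)
2. J lies on line WY with WJ:JY = 1:2 ⇒ J = (2/3, 1/6)
through W parallel to QJ: direction (2/3, -5/6); meets QY at U = (0, 5/4)
U = Q + t·(Y−Q) with t = -1/2

t = -1/2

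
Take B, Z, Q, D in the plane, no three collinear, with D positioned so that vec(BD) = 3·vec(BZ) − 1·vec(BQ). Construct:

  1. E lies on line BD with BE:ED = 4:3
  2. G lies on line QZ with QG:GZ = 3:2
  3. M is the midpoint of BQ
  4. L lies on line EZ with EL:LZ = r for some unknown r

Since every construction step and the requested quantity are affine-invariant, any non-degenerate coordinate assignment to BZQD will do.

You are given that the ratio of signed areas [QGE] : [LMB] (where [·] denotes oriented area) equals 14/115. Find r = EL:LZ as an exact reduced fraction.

Set B = (0, 0), Z = (1, 0), Q = (0, 1), D = (3, -1); any affine frame gives the same invariant.
1. E lies on line BD with BE:ED = 4:3 ⇒ E = (12/7, -4/7)
2. G lies on line QZ with QG:GZ = 3:2 ⇒ G = (3/5, 2/5)
3. M is the midpoint of BQ ⇒ M = (0, 1/2)
4. With EL:LZ = r, write λ = r/(r+1) so L = E + λ·(Z−E); L is affine-linear in λ
Every point depending on L is an affine combination of L and λ-independent points, so each such coordinate is linear in λ; the λ² term in each signed area is a multiple of (Z−E)×(Z−E) = 0, so 2·[QGE] and 2·[LMB] are each linear in λ. Evaluating at λ=0 and λ=1:
  2·[QGE] = 3/35,   2·[LMB] = -5/14·λ + 6/7
So [QGE]:[LMB] = (3/35) / (-5/14·λ + 6/7). Setting this equal to 14/115:
  3/35 = 14/115·(-5/14·λ + 6/7)  ⇒  λ = 3/7
Then r = λ/(1−λ) = (3/7)/(4/7) = 3/4. Check: with r = 3/4, L = (69/49, -16/49) and [QGE]:[LMB] = 14/115 as required.

r = 3/4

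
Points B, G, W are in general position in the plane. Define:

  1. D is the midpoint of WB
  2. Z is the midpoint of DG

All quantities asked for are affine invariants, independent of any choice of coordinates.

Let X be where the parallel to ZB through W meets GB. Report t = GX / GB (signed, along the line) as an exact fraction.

t = 3

Choose coordinates B = (0, 0), G = (1, 0), W = (0, 1).
1. D is the midpoint of WB ⇒ D = (0, 1/2)
2. Z is the midpoint of DG ⇒ Z = (1/2, 1/4)
through W parallel to ZB: direction (-1/2, -1/4); meets GB at X = (-2, 0)
X = G + t·(B−G) with t = 3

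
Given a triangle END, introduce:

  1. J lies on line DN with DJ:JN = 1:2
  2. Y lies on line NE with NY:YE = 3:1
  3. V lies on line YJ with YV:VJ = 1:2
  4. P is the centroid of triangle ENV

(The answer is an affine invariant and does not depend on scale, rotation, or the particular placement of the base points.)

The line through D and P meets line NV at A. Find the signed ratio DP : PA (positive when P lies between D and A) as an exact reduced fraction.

DP:PA = -31/4

Choose coordinates E = (0, 0), N = (1, 0), D = (0, 1).
1. J lies on line DN with DJ:JN = 1:2 ⇒ J = (1/3, 2/3)
2. Y lies on line NE with NY:YE = 3:1 ⇒ Y = (1/4, 0)
3. V lies on line YJ with YV:VJ = 1:2 ⇒ V = (5/18, 2/9)
4. P is the centroid of triangle ENV ⇒ P = (23/54, 2/27)
line DP meets NV at A = (23/62, 6/31)
P = D + t·(A−D) with t = 31/27, so DP:PA = 31/27:-4/27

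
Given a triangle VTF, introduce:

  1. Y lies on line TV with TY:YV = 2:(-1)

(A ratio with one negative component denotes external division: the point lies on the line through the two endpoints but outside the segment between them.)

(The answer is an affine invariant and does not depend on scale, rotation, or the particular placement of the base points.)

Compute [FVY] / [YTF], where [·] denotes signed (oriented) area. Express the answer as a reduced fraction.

[FVY]:[YTF] = -1/2

Work in coordinates with V = (0, 0), T = (1, 0), F = (0, 1).
1. Y lies on line TV with TY:YV = 2:(-1) ⇒ Y = (-1, 0)
2·[FVY] = -1, 2·[YTF] = 2
[FVY]:[YTF] = -1:2 = -1/2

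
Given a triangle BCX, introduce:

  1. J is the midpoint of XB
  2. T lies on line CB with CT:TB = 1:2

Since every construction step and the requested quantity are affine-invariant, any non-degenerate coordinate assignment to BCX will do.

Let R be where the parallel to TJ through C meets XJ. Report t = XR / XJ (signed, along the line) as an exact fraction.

t = 1/2

Set B = (0, 0), C = (1, 0), X = (0, 1); any affine frame gives the same invariant.
1. J is the midpoint of XB ⇒ J = (0, 1/2)
2. T lies on line CB with CT:TB = 1:2 ⇒ T = (2/3, 0)
through C parallel to TJ: direction (-2/3, 1/2); meets XJ at R = (0, 3/4)
R = X + t·(J−X) with t = 1/2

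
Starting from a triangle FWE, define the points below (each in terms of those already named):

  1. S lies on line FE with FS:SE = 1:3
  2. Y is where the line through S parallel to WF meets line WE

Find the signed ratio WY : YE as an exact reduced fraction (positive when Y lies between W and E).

Work in coordinates with F = (0, 0), W = (1, 0), E = (0, 1).
1. S lies on line FE with FS:SE = 1:3 ⇒ S = (0, 1/4)
2. Y is where the line through S parallel to WF meets line WE ⇒ Y = (3/4, 1/4)
Y = W + t·(E−W) with t = 1/4, so WY:YE = t:(1−t) = 1/4:3/4

WY:YE = 1/3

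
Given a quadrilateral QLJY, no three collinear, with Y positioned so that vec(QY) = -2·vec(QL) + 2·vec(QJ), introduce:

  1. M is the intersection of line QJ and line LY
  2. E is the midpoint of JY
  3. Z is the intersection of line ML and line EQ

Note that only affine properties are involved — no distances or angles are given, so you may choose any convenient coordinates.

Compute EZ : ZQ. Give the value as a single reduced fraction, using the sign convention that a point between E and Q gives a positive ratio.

Work in coordinates with Q = (0, 0), L = (1, 0), J = (0, 1), Y = (-2, 2).
1. M is the intersection of line QJ and line LY ⇒ M = (0, 2/3)
2. E is the midpoint of JY ⇒ E = (-1, 3/2)
3. Z is the intersection of line ML and line EQ ⇒ Z = (-4/5, 6/5)
Z = E + t·(Q−E) with t = 1/5, so EZ:ZQ = t:(1−t) = 1/5:4/5

EZ:ZQ = 1/4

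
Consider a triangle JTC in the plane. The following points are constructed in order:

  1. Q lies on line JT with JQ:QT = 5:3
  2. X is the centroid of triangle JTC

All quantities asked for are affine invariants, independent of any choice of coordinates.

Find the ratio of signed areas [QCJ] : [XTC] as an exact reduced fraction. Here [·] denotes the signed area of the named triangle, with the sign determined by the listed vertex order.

[QCJ]:[XTC] = 15/8

Choose coordinates J = (0, 0), T = (1, 0), C = (0, 1).
1. Q lies on line JT with JQ:QT = 5:3 ⇒ Q = (5/8, 0)
2. X is the centroid of triangle JTC ⇒ X = (1/3, 1/3)
2·[QCJ] = 5/8, 2·[XTC] = 1/3
[QCJ]:[XTC] = 5/8:1/3 = 15/8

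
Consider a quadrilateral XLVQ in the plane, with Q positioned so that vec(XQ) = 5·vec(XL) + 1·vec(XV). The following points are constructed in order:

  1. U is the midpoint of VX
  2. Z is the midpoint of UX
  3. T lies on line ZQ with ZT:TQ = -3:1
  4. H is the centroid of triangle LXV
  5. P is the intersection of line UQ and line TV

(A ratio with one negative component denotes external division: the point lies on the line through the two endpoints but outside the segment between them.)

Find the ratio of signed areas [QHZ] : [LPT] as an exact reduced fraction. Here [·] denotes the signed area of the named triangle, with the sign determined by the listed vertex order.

[QHZ]:[LPT] = 4/63

Set X = (0, 0), L = (1, 0), V = (0, 1), Q = (5, 1); any affine frame gives the same invariant.
1. U is the midpoint of VX ⇒ U = (0, 1/2)
2. Z is the midpoint of UX ⇒ Z = (0, 1/4)
3. T lies on line ZQ with ZT:TQ = -3:1 ⇒ T = (15/2, 11/8)
4. H is the centroid of triangle LXV ⇒ H = (1/3, 1/3)
5. P is the intersection of line UQ and line TV ⇒ P = (10, 3/2)
2·[QHZ] = 1/6, 2·[LPT] = 21/8
[QHZ]:[LPT] = 1/6:21/8 = 4/63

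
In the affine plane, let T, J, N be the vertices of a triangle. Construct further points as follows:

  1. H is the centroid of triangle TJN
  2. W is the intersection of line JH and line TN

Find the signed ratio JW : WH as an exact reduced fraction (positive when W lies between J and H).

JW:WH = -3

Assign T = (0, 0), J = (1, 0), N = (0, 1) — the answer is frame-independent, so this choice is without loss of generality.
1. H is the centroid of triangle TJN ⇒ H = (1/3, 1/3)
2. W is the intersection of line JH and line TN ⇒ W = (0, 1/2)
W = J + t·(H−J) with t = 3/2, so JW:WH = t:(1−t) = 3/2:-1/2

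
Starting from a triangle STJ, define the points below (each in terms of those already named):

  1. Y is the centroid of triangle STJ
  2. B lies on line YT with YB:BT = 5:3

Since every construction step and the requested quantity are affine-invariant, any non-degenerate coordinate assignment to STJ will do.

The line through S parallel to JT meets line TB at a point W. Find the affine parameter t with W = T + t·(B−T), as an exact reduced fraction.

t = 8

Choose coordinates S = (0, 0), T = (1, 0), J = (0, 1).
1. Y is the centroid of triangle STJ ⇒ Y = (1/3, 1/3)
2. B lies on line YT with YB:BT = 5:3 ⇒ B = (3/4, 1/8)
through S parallel to JT: direction (1, -1); meets TB at W = (-1, 1)
W = T + t·(B−T) with t = 8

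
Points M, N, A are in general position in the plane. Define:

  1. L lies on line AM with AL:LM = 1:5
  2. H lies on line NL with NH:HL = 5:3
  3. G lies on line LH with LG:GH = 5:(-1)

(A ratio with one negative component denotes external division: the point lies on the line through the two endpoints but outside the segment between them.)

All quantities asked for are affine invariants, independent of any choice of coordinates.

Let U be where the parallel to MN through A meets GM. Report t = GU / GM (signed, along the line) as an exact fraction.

t = -107/85

Set M = (0, 0), N = (1, 0), A = (0, 1); any affine frame gives the same invariant.
1. L lies on line AM with AL:LM = 1:5 ⇒ L = (0, 5/6)
2. H lies on line NL with NH:HL = 5:3 ⇒ H = (3/8, 25/48)
3. G lies on line LH with LG:GH = 5:(-1) ⇒ G = (15/32, 85/192)
through A parallel to MN: direction (1, 0); meets GM at U = (18/17, 1)
U = G + t·(M−G) with t = -107/85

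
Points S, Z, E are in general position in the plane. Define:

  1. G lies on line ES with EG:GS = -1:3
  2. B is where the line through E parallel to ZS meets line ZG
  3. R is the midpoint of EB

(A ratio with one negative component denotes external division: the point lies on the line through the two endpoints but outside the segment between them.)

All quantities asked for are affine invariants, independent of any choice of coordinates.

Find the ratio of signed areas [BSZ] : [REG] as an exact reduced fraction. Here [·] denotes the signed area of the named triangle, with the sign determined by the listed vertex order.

[BSZ]:[REG] = -12

Assign S = (0, 0), Z = (1, 0), E = (0, 1) — the answer is frame-independent, so this choice is without loss of generality.
1. G lies on line ES with EG:GS = -1:3 ⇒ G = (0, 3/2)
2. B is where the line through E parallel to ZS meets line ZG ⇒ B = (1/3, 1)
3. R is the midpoint of EB ⇒ R = (1/6, 1)
2·[BSZ] = 1, 2·[REG] = -1/12
[BSZ]:[REG] = 1:-1/12 = -12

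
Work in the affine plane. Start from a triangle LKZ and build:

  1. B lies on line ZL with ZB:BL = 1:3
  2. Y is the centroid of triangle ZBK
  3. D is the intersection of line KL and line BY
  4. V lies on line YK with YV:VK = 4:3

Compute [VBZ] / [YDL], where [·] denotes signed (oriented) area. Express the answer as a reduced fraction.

Work in coordinates with L = (0, 0), K = (1, 0), Z = (0, 1).
1. B lies on line ZL with ZB:BL = 1:3 ⇒ B = (0, 3/4)
2. Y is the centroid of triangle ZBK ⇒ Y = (1/3, 7/12)
3. D is the intersection of line KL and line BY ⇒ D = (3/2, 0)
4. V lies on line YK with YV:VK = 4:3 ⇒ V = (5/7, 1/4)
2·[VBZ] = -5/28, 2·[YDL] = -7/8
[VBZ]:[YDL] = -5/28:-7/8 = 10/49

[VBZ]:[YDL] = 10/49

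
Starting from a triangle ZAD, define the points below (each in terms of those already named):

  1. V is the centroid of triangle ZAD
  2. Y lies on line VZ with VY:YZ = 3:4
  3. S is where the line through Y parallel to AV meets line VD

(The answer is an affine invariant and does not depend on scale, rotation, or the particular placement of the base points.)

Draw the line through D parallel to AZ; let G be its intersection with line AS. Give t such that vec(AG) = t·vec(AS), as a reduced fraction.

Choose coordinates Z = (0, 0), A = (1, 0), D = (0, 1).
1. V is the centroid of triangle ZAD ⇒ V = (1/3, 1/3)
2. Y lies on line VZ with VY:YZ = 3:4 ⇒ Y = (4/21, 4/21)
3. S is where the line through Y parallel to AV meets line VD ⇒ S = (10/21, 1/21)
through D parallel to AZ: direction (-1, 0); meets AS at G = (-10, 1)
G = A + t·(S−A) with t = 21

t = 21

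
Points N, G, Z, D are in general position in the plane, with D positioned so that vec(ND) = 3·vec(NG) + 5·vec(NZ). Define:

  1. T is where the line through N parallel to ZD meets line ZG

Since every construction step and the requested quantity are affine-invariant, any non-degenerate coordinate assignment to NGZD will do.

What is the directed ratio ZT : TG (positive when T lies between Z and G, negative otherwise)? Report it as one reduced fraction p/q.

Work in coordinates with N = (0, 0), G = (1, 0), Z = (0, 1), D = (3, 5).
1. T is where the line through N parallel to ZD meets line ZG ⇒ T = (3/7, 4/7)
T = Z + t·(G−Z) with t = 3/7, so ZT:TG = t:(1−t) = 3/7:4/7

ZT:TG = 3/4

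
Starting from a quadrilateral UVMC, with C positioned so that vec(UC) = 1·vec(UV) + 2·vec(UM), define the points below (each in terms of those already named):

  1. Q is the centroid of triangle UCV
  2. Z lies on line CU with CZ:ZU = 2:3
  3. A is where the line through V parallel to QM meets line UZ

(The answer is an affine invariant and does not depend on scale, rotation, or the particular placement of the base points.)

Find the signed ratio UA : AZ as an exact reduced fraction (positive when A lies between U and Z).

UA:AZ = 1/2

Assign U = (0, 0), V = (1, 0), M = (0, 1), C = (1, 2) — the answer is frame-independent, so this choice is without loss of generality.
1. Q is the centroid of triangle UCV ⇒ Q = (2/3, 2/3)
2. Z lies on line CU with CZ:ZU = 2:3 ⇒ Z = (3/5, 6/5)
3. A is where the line through V parallel to QM meets line UZ ⇒ A = (1/5, 2/5)
A = U + t·(Z−U) with t = 1/3, so UA:AZ = t:(1−t) = 1/3:2/3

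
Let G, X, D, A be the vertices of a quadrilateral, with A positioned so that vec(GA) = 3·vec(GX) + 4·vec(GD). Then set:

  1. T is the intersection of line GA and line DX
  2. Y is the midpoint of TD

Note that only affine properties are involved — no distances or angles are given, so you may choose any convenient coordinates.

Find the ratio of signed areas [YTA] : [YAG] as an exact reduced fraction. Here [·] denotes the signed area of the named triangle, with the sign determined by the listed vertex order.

[YTA]:[YAG] = -6/7

Assign G = (0, 0), X = (1, 0), D = (0, 1), A = (3, 4) — the answer is frame-independent, so this choice is without loss of generality.
1. T is the intersection of line GA and line DX ⇒ T = (3/7, 4/7)
2. Y is the midpoint of TD ⇒ Y = (3/14, 11/14)
2·[YTA] = 9/7, 2·[YAG] = -3/2
[YTA]:[YAG] = 9/7:-3/2 = -6/7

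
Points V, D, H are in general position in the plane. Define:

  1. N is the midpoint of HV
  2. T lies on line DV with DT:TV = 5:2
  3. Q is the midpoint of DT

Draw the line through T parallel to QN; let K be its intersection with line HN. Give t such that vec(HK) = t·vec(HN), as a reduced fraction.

Choose coordinates V = (0, 0), D = (1, 0), H = (0, 1).
1. N is the midpoint of HV ⇒ N = (0, 1/2)
2. T lies on line DV with DT:TV = 5:2 ⇒ T = (2/7, 0)
3. Q is the midpoint of DT ⇒ Q = (9/14, 0)
through T parallel to QN: direction (-9/14, 1/2); meets HN at K = (0, 2/9)
K = H + t·(N−H) with t = 14/9

t = 14/9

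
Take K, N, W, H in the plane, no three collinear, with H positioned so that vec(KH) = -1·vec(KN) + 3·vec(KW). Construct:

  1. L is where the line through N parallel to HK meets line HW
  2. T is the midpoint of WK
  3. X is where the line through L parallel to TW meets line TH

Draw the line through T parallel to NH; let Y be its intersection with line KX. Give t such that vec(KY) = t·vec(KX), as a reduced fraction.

t = -1/3

Assign K = (0, 0), N = (1, 0), W = (0, 1), H = (-1, 3) — the answer is frame-independent, so this choice is without loss of generality.
1. L is where the line through N parallel to HK meets line HW ⇒ L = (2, -3)
2. T is the midpoint of WK ⇒ T = (0, 1/2)
3. X is where the line through L parallel to TW meets line TH ⇒ X = (2, -9/2)
through T parallel to NH: direction (-2, 3); meets KX at Y = (-2/3, 3/2)
Y = K + t·(X−K) with t = -1/3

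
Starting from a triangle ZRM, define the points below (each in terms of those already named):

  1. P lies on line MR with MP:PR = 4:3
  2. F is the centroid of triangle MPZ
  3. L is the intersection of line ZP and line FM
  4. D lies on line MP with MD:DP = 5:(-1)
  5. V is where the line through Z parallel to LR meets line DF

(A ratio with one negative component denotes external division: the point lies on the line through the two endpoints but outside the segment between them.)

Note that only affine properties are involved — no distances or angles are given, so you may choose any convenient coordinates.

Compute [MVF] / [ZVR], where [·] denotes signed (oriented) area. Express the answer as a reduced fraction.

Work in coordinates with Z = (0, 0), R = (1, 0), M = (0, 1).
1. P lies on line MR with MP:PR = 4:3 ⇒ P = (4/7, 3/7)
2. F is the centroid of triangle MPZ ⇒ F = (4/21, 10/21)
3. L is the intersection of line ZP and line FM ⇒ L = (2/7, 3/14)
4. D lies on line MP with MD:DP = 5:(-1) ⇒ D = (5/7, 2/7)
5. V is where the line through Z parallel to LR meets line DF ⇒ V = (60/7, -18/7)
2·[MVF] = -80/21, 2·[ZVR] = 18/7
[MVF]:[ZVR] = -80/21:18/7 = -40/27

[MVF]:[ZVR] = -40/27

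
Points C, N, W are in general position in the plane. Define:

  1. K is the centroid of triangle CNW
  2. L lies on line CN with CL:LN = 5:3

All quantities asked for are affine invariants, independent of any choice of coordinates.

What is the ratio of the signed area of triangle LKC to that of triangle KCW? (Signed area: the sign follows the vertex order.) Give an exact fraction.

[LKC]:[KCW] = -5/8

Work in coordinates with C = (0, 0), N = (1, 0), W = (0, 1).
1. K is the centroid of triangle CNW ⇒ K = (1/3, 1/3)
2. L lies on line CN with CL:LN = 5:3 ⇒ L = (5/8, 0)
2·[LKC] = 5/24, 2·[KCW] = -1/3
[LKC]:[KCW] = 5/24:-1/3 = -5/8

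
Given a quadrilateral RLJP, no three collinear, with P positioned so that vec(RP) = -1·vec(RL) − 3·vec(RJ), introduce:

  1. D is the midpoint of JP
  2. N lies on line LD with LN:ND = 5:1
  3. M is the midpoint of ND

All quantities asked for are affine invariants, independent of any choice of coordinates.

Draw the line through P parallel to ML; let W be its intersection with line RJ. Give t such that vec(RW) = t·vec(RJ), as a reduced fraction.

Choose coordinates R = (0, 0), L = (1, 0), J = (0, 1), P = (-1, -3).
1. D is the midpoint of JP ⇒ D = (-1/2, -1)
2. N lies on line LD with LN:ND = 5:1 ⇒ N = (-1/4, -5/6)
3. M is the midpoint of ND ⇒ M = (-3/8, -11/12)
through P parallel to ML: direction (11/8, 11/12); meets RJ at W = (0, -7/3)
W = R + t·(J−R) with t = -7/3

t = -7/3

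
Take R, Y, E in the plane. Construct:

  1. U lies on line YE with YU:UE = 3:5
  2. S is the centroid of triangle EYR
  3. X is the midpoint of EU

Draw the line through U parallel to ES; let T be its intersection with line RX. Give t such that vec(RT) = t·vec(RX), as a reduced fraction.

t = 26/21

Choose coordinates R = (0, 0), Y = (1, 0), E = (0, 1).
1. U lies on line YE with YU:UE = 3:5 ⇒ U = (5/8, 3/8)
2. S is the centroid of triangle EYR ⇒ S = (1/3, 1/3)
3. X is the midpoint of EU ⇒ X = (5/16, 11/16)
through U parallel to ES: direction (1/3, -2/3); meets RX at T = (65/168, 143/168)
T = R + t·(X−R) with t = 26/21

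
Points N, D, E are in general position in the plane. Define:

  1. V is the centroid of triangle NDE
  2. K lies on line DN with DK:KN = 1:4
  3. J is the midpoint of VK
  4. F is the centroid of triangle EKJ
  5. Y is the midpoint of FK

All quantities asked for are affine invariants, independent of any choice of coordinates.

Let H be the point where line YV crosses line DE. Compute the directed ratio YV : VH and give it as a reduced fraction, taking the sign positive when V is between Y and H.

Work in coordinates with N = (0, 0), D = (1, 0), E = (0, 1).
1. V is the centroid of triangle NDE ⇒ V = (1/3, 1/3)
2. K lies on line DN with DK:KN = 1:4 ⇒ K = (4/5, 0)
3. J is the midpoint of VK ⇒ J = (17/30, 1/6)
4. F is the centroid of triangle EKJ ⇒ F = (41/90, 7/18)
5. Y is the midpoint of FK ⇒ Y = (113/180, 7/36)
line YV meets DE at H = (27/28, 1/28)
V = Y + t·(H−Y) with t = -7/8, so YV:VH = -7/8:15/8

YV:VH = -7/15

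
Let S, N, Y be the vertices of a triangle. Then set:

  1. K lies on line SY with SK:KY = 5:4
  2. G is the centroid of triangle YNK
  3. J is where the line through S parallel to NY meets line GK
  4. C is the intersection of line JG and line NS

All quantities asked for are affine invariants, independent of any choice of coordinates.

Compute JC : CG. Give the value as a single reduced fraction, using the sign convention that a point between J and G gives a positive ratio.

Set S = (0, 0), N = (1, 0), Y = (0, 1); any affine frame gives the same invariant.
1. K lies on line SY with SK:KY = 5:4 ⇒ K = (0, 5/9)
2. G is the centroid of triangle YNK ⇒ G = (1/3, 14/27)
3. J is where the line through S parallel to NY meets line GK ⇒ J = (-5/8, 5/8)
4. C is the intersection of line JG and line NS ⇒ C = (5, 0)
C = J + t·(G−J) with t = 135/23, so JC:CG = t:(1−t) = 135/23:-112/23

JC:CG = -135/112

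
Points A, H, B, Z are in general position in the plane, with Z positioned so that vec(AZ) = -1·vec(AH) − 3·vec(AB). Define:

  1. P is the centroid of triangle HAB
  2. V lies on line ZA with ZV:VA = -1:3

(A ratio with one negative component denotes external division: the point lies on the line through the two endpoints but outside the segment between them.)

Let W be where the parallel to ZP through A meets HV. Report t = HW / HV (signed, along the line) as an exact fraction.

Assign A = (0, 0), H = (1, 0), B = (0, 1), Z = (-1, -3) — the answer is frame-independent, so this choice is without loss of generality.
1. P is the centroid of triangle HAB ⇒ P = (1/3, 1/3)
2. V lies on line ZA with ZV:VA = -1:3 ⇒ V = (-3/2, -9/2)
through A parallel to ZP: direction (4/3, 10/3); meets HV at W = (-18/7, -45/7)
W = H + t·(V−H) with t = 10/7

t = 10/7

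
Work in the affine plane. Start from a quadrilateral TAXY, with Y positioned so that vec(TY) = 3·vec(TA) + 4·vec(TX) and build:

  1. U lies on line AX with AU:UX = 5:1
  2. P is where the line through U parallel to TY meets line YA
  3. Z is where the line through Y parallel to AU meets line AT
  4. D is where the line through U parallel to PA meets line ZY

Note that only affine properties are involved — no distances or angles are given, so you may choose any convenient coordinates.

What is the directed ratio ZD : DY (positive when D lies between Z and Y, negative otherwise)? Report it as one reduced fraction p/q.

ZD:DY = -29/5

Set T = (0, 0), A = (1, 0), X = (0, 1), Y = (3, 4); any affine frame gives the same invariant.
1. U lies on line AX with AU:UX = 5:1 ⇒ U = (1/6, 5/6)
2. P is where the line through U parallel to TY meets line YA ⇒ P = (47/12, 35/6)
3. Z is where the line through Y parallel to AU meets line AT ⇒ Z = (7, 0)
4. D is where the line through U parallel to PA meets line ZY ⇒ D = (13/6, 29/6)
D = Z + t·(Y−Z) with t = 29/24, so ZD:DY = t:(1−t) = 29/24:-5/24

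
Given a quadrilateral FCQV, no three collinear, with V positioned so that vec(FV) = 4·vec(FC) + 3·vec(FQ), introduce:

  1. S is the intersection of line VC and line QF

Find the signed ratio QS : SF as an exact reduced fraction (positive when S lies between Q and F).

QS:SF = -2

Choose coordinates F = (0, 0), C = (1, 0), Q = (0, 1), V = (4, 3).
1. S is the intersection of line VC and line QF ⇒ S = (0, -1)
S = Q + t·(F−Q) with t = 2, so QS:SF = t:(1−t) = 2:-1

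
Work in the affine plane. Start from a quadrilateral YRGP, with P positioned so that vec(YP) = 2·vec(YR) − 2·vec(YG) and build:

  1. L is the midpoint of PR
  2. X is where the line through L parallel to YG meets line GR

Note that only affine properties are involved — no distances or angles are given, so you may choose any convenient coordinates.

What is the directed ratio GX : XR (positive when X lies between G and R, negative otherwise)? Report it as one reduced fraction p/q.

GX:XR = -3

Work in coordinates with Y = (0, 0), R = (1, 0), G = (0, 1), P = (2, -2).
1. L is the midpoint of PR ⇒ L = (3/2, -1)
2. X is where the line through L parallel to YG meets line GR ⇒ X = (3/2, -1/2)
X = G + t·(R−G) with t = 3/2, so GX:XR = t:(1−t) = 3/2:-1/2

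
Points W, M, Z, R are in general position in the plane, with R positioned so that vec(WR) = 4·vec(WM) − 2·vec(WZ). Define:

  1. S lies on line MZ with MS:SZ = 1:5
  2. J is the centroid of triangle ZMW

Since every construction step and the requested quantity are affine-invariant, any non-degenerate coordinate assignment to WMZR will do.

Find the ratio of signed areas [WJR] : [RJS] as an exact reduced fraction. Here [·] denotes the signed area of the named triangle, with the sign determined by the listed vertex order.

Assign W = (0, 0), M = (1, 0), Z = (0, 1), R = (4, -2) — the answer is frame-independent, so this choice is without loss of generality.
1. S lies on line MZ with MS:SZ = 1:5 ⇒ S = (5/6, 1/6)
2. J is the centroid of triangle ZMW ⇒ J = (1/3, 1/3)
2·[WJR] = -2, 2·[RJS] = -5/9
[WJR]:[RJS] = -2:-5/9 = 18/5

[WJR]:[RJS] = 18/5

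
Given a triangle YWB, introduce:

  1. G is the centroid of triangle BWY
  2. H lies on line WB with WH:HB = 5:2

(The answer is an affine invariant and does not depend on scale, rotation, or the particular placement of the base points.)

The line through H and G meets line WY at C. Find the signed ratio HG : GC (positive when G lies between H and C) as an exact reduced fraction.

HG:GC = 8/7

Choose coordinates Y = (0, 0), W = (1, 0), B = (0, 1).
1. G is the centroid of triangle BWY ⇒ G = (1/3, 1/3)
2. H lies on line WB with WH:HB = 5:2 ⇒ H = (2/7, 5/7)
line HG meets WY at C = (3/8, 0)
G = H + t·(C−H) with t = 8/15, so HG:GC = 8/15:7/15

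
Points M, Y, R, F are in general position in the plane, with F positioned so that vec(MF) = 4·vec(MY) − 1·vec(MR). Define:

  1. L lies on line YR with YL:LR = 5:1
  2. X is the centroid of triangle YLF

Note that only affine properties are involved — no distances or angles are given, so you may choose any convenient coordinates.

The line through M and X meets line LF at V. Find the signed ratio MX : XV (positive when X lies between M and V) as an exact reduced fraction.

Assign M = (0, 0), Y = (1, 0), R = (0, 1), F = (4, -1) — the answer is frame-independent, so this choice is without loss of generality.
1. L lies on line YR with YL:LR = 5:1 ⇒ L = (1/6, 5/6)
2. X is the centroid of triangle YLF ⇒ X = (31/18, -1/18)
line MX meets LF at V = (217/106, -7/106)
X = M + t·(V−M) with t = 53/63, so MX:XV = 53/63:10/63

MX:XV = 53/10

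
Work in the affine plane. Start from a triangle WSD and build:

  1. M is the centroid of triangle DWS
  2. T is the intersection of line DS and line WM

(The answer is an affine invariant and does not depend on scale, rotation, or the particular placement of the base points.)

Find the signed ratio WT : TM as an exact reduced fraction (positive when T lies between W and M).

Set W = (0, 0), S = (1, 0), D = (0, 1); any affine frame gives the same invariant.
1. M is the centroid of triangle DWS ⇒ M = (1/3, 1/3)
2. T is the intersection of line DS and line WM ⇒ T = (1/2, 1/2)
T = W + t·(M−W) with t = 3/2, so WT:TM = t:(1−t) = 3/2:-1/2

WT:TM = -3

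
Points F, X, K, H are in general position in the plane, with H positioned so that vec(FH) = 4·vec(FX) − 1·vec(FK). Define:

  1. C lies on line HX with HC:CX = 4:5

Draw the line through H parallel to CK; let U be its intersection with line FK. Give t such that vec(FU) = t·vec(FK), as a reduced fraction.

t = 4/3

Assign F = (0, 0), X = (1, 0), K = (0, 1), H = (4, -1) — the answer is frame-independent, so this choice is without loss of generality.
1. C lies on line HX with HC:CX = 4:5 ⇒ C = (8/3, -5/9)
through H parallel to CK: direction (-8/3, 14/9); meets FK at U = (0, 4/3)
U = F + t·(K−F) with t = 4/3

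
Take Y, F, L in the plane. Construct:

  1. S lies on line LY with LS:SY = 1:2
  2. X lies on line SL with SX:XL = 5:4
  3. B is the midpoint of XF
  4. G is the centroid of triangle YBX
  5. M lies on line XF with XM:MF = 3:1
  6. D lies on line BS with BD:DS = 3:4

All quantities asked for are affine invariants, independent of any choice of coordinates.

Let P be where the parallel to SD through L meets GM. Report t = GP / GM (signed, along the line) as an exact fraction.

Choose coordinates Y = (0, 0), F = (1, 0), L = (0, 1).
1. S lies on line LY with LS:SY = 1:2 ⇒ S = (0, 2/3)
2. X lies on line SL with SX:XL = 5:4 ⇒ X = (0, 23/27)
3. B is the midpoint of XF ⇒ B = (1/2, 23/54)
4. G is the centroid of triangle YBX ⇒ G = (1/6, 23/54)
5. M lies on line XF with XM:MF = 3:1 ⇒ M = (3/4, 23/108)
6. D lies on line BS with BD:DS = 3:4 ⇒ D = (2/7, 100/189)
through L parallel to SD: direction (2/7, -26/189); meets GM at P = (97/22, -667/594)
P = G + t·(M−G) with t = 80/11

t = 80/11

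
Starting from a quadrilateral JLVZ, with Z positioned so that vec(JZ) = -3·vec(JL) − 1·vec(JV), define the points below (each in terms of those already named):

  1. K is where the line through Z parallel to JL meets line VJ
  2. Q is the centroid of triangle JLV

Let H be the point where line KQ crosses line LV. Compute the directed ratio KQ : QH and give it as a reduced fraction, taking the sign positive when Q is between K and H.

KQ:QH = 5

Work in coordinates with J = (0, 0), L = (1, 0), V = (0, 1), Z = (-3, -1).
1. K is where the line through Z parallel to JL meets line VJ ⇒ K = (0, -1)
2. Q is the centroid of triangle JLV ⇒ Q = (1/3, 1/3)
line KQ meets LV at H = (2/5, 3/5)
Q = K + t·(H−K) with t = 5/6, so KQ:QH = 5/6:1/6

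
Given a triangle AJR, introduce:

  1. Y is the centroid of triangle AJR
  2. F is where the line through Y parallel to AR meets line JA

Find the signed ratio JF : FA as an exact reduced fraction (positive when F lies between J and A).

Assign A = (0, 0), J = (1, 0), R = (0, 1) — the answer is frame-independent, so this choice is without loss of generality.
1. Y is the centroid of triangle AJR ⇒ Y = (1/3, 1/3)
2. F is where the line through Y parallel to AR meets line JA ⇒ F = (1/3, 0)
F = J + t·(A−J) with t = 2/3, so JF:FA = t:(1−t) = 2/3:1/3

JF:FA = 2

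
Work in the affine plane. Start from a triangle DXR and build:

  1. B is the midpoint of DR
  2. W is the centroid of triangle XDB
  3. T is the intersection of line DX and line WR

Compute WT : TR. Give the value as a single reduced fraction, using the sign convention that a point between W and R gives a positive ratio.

Work in coordinates with D = (0, 0), X = (1, 0), R = (0, 1).
1. B is the midpoint of DR ⇒ B = (0, 1/2)
2. W is the centroid of triangle XDB ⇒ W = (1/3, 1/6)
3. T is the intersection of line DX and line WR ⇒ T = (2/5, 0)
T = W + t·(R−W) with t = -1/5, so WT:TR = t:(1−t) = -1/5:6/5

WT:TR = -1/6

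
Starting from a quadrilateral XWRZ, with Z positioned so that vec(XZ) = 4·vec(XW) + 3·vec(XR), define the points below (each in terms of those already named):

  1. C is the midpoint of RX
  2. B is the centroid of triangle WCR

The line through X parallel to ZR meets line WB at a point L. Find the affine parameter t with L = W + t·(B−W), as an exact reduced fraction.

t = 3/5

Choose coordinates X = (0, 0), W = (1, 0), R = (0, 1), Z = (4, 3).
1. C is the midpoint of RX ⇒ C = (0, 1/2)
2. B is the centroid of triangle WCR ⇒ B = (1/3, 1/2)
through X parallel to ZR: direction (-4, -2); meets WB at L = (3/5, 3/10)
L = W + t·(B−W) with t = 3/5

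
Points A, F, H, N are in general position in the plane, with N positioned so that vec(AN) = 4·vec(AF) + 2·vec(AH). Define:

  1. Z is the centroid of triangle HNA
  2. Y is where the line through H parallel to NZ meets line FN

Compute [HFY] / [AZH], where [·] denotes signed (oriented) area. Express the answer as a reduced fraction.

Work in coordinates with A = (0, 0), F = (1, 0), H = (0, 1), N = (4, 2).
1. Z is the centroid of triangle HNA ⇒ Z = (4/3, 1)
2. Y is where the line through H parallel to NZ meets line FN ⇒ Y = (40/7, 22/7)
2·[HFY] = 55/7, 2·[AZH] = 4/3
[HFY]:[AZH] = 55/7:4/3 = 165/28

[HFY]:[AZH] = 165/28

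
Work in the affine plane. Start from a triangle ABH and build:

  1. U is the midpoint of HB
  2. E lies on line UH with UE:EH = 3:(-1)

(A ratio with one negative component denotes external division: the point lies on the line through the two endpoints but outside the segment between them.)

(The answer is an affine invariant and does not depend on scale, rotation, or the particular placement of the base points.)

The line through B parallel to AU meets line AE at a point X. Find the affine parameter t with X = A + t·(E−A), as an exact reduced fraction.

t = -2/3

Choose coordinates A = (0, 0), B = (1, 0), H = (0, 1).
1. U is the midpoint of HB ⇒ U = (1/2, 1/2)
2. E lies on line UH with UE:EH = 3:(-1) ⇒ E = (-1/4, 5/4)
through B parallel to AU: direction (1/2, 1/2); meets AE at X = (1/6, -5/6)
X = A + t·(E−A) with t = -2/3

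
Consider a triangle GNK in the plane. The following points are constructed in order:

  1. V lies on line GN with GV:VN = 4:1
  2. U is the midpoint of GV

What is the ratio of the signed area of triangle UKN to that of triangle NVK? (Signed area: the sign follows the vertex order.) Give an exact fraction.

Assign G = (0, 0), N = (1, 0), K = (0, 1) — the answer is frame-independent, so this choice is without loss of generality.
1. V lies on line GN with GV:VN = 4:1 ⇒ V = (4/5, 0)
2. U is the midpoint of GV ⇒ U = (2/5, 0)
2·[UKN] = -3/5, 2·[NVK] = -1/5
[UKN]:[NVK] = -3/5:-1/5 = 3

[UKN]:[NVK] = 3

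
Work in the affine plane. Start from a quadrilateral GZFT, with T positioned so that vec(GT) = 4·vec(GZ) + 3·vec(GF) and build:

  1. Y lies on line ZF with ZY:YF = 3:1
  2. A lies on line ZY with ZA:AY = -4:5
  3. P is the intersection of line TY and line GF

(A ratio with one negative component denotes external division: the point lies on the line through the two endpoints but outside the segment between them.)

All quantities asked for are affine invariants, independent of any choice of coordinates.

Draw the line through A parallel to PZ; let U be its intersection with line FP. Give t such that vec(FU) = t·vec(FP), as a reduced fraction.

t = 4

Assign G = (0, 0), Z = (1, 0), F = (0, 1), T = (4, 3) — the answer is frame-independent, so this choice is without loss of generality.
1. Y lies on line ZF with ZY:YF = 3:1 ⇒ Y = (1/4, 3/4)
2. A lies on line ZY with ZA:AY = -4:5 ⇒ A = (4, -3)
3. P is the intersection of line TY and line GF ⇒ P = (0, 3/5)
through A parallel to PZ: direction (1, -3/5); meets FP at U = (0, -3/5)
U = F + t·(P−F) with t = 4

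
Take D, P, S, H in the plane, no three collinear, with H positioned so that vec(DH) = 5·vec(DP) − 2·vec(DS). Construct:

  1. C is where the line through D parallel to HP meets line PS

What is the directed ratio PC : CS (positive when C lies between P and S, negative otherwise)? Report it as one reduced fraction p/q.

Assign D = (0, 0), P = (1, 0), S = (0, 1), H = (5, -2) — the answer is frame-independent, so this choice is without loss of generality.
1. C is where the line through D parallel to HP meets line PS ⇒ C = (2, -1)
C = P + t·(S−P) with t = -1, so PC:CS = t:(1−t) = -1:2

PC:CS = -1/2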